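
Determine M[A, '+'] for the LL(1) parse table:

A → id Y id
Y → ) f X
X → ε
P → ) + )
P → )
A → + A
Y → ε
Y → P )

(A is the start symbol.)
To find M[A, '+'], we find productions for A where '+' is in the predict set (PREDICT(N → α) = (FIRST(α) \ {ε}) ∪ (FOLLOW(N) if α ⇒* ε)).

A → id Y id: PREDICT = { 'id' }
A → + A: PREDICT = { '+' }
  '+' is in predict set, so this production goes in M[A, '+']

M[A, '+'] = A → + A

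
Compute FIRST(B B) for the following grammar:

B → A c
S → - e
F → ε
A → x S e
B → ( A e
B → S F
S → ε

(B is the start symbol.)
{ '(', '-', 'x', ε }

FIRST sets of the non-terminals involved (from the grammar, by fixed-point iteration):
  FIRST(B) = { '(', '-', 'x', ε }

To compute FIRST(B B), process the symbols left to right:
Symbol B is a non-terminal. Add FIRST(B) \ {ε} = { '(', '-', 'x' }
B is nullable (ε ∈ FIRST(B)), continue to the next symbol.
Symbol B is a non-terminal. Add FIRST(B) \ {ε} = { '(', '-', 'x' }
B is nullable (ε ∈ FIRST(B)), continue to the next symbol.
All symbols are nullable, so ε is in the result.
FIRST(B B) = { '(', '-', 'x', ε }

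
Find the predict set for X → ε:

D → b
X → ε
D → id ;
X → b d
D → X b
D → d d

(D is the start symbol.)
PREDICT(X → ε) = (FIRST(RHS) \ {ε}) ∪ (FOLLOW(X) if ε ∈ FIRST(RHS), i.e. RHS ⇒* ε)
The right-hand side is ε (FIRST(ε) = { ε }), so the predict set is FOLLOW(X) = { 'b' }
PREDICT(X → ε) = { 'b' }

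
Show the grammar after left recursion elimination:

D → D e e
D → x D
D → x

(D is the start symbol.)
D → x D D'
D → x D'
D' → e e D'
D' → ε

D is directly left-recursive. The standard transformation for
  A → A α₁ | ... | A α_m | β₁ | ... | β_n
is
  A  → β₁ A' | ... | β_n A'
  A' → α₁ A' | ... | α_m A' | ε

D → x D becomes D → x D D'
D → x becomes D → x D'
D → D e e becomes D' → e e D'
Add D' → ε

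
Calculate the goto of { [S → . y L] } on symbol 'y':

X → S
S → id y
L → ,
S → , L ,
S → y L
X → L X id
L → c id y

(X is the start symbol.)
{ [L → . ,], [L → . c id y], [S → y . L] }

GOTO(I, 'y') = CLOSURE({ [A → αX.β] : [A → α.Xβ] ∈ I, X = 'y' })

Items with dot before 'y', with the dot advanced:
  [S → . y L] → [S → y . L]
Closure of the advanced items:
  [S → y . L] has the dot before L: add [L → . ,], [L → . c id y]

GOTO = { [L → . ,], [L → . c id y], [S → y . L] }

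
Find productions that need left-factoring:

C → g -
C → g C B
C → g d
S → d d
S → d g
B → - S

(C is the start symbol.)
Yes, C has productions with common prefix 'g'; S has productions with common prefix 'd'

Left-factoring is needed when two productions for the same non-terminal
share a common prefix on the right-hand side.

Productions for C:
  C → g -
  C → g C B
  C → g d
Productions for S:
  S → d d
  S → d g

Found common prefix 'g' in productions for C
Found common prefix 'd' in productions for S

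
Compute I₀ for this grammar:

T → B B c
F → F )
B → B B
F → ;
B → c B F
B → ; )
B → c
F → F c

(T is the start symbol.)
{ [B → . ; )], [B → . B B], [B → . c B F], [B → . c], [T → . B B c], [T' → . T] }

First, augment the grammar with T' → T
I₀ = CLOSURE({ [T' → . T] }):
  [T' → . T] has the dot before T: add [T → . B B c]
  [T → . B B c] has the dot before B: add [B → . B B], [B → . c B F], [B → . ; )], [B → . c]
No further items can be added.

I₀ = { [B → . ; )], [B → . B B], [B → . c B F], [B → . c], [T → . B B c], [T' → . T] }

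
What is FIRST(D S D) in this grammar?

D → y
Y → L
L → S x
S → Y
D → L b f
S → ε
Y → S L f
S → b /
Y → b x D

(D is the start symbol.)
{ 'b', 'x', 'y' }

FIRST sets of the non-terminals involved (from the grammar, by fixed-point iteration):
  FIRST(D) = { 'b', 'x', 'y' }

To compute FIRST(D S D), process the symbols left to right:
Symbol D is a non-terminal. Add FIRST(D) \ {ε} = { 'b', 'x', 'y' }
D is not nullable (ε ∉ FIRST(D)), so stop here.
FIRST(D S D) = { 'b', 'x', 'y' }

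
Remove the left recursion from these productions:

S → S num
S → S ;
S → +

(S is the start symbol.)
S → + S'
S' → num S'
S' → ; S'
S' → ε

S is directly left-recursive. The standard transformation for
  A → A α₁ | ... | A α_m | β₁ | ... | β_n
is
  A  → β₁ A' | ... | β_n A'
  A' → α₁ A' | ... | α_m A' | ε

S → + becomes S → + S'
S → S num becomes S' → num S'
S → S ; becomes S' → ; S'
Add S' → ε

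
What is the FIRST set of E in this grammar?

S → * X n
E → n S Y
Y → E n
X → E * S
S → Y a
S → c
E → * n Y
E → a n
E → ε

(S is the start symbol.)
{ '*', 'a', 'n', ε }

From E → n S Y:
  - n is a terminal: add 'n' and stop
From E → * n Y:
  - '*' is a terminal: add '*' and stop
From E → a n:
  - a is a terminal: add 'a' and stop
From E → ε:
  - ε-production, so ε ∈ FIRST(E)

Collecting: FIRST(E) = { '*', 'a', 'n', ε }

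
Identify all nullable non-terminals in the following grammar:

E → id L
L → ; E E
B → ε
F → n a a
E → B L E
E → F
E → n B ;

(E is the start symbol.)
ε-productions: B → ε
So B is immediately nullable.
No further non-terminal can be added: every production for the remaining non-terminals contains a terminal or a non-nullable non-terminal.
Nullable = { 'B' }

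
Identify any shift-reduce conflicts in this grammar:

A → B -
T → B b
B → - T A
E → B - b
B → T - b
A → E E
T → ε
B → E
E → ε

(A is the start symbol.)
Augment with A' → A and build the canonical LR(0) collection (I0 = CLOSURE({[A' → . A]}), then GOTO on every symbol after a dot until no new states appear). It has 18 states:
  I0: { [A → . B -], [A → . E E], [A' → . A], [B → . - T A], [B → . E], [B → . T - b], [E → . B - b], [E → .], [T → . B b], [T → .] }  — shift, 2 reduces
  I1: { [B → - . T A], [B → . - T A], [B → . E], [B → . T - b], [E → . B - b], [E → .], [T → . B b], [T → .] }  — shift, 2 reduces
  I2: { [A' → A .] }  — accept
  I3: { [A → B . -], [E → B . - b], [T → B . b] }  — shift
  I4: { [A → E . E], [B → . - T A], [B → . E], [B → . T - b], [B → E .], [E → . B - b], [E → .], [T → . B b], [T → .] }  — shift, 3 reduces
  I5: { [B → T . - b] }  — shift
  I6: { [B → T - . b] }  — shift
  I7: { [B → T - b .] }  — reduce
  I8: { [E → B . - b], [T → B . b] }  — shift
  I9: { [A → E E .], [B → E .] }  — 2 reduces
  I10: { [E → B - . b] }  — shift
  I11: { [T → B b .] }  — reduce
  I12: { [E → B - b .] }  — reduce
  I13: { [A → B - .], [E → B - . b] }  — shift, reduce
  I14: { [B → E .] }  — reduce
  I15: { [A → . B -], [A → . E E], [B → - T . A], [B → . - T A], [B → . E], [B → . T - b], [B → T . - b], [E → . B - b], [E → .], [T → . B b], [T → .] }  — shift, 2 reduces
  I16: { [B → - . T A], [B → . - T A], [B → . E], [B → . T - b], [B → T - . b], [E → . B - b], [E → .], [T → . B b], [T → .] }  — shift, 2 reduces
  I17: { [B → - T A .] }  — reduce

I0 contains reduce items [E → .], [T → .] and shift item [B → . - T A] — shift-reduce conflict.
I1 contains reduce items [E → .], [T → .] and shift item [B → . - T A] — shift-reduce conflict.
I4 contains reduce items [B → E .], [E → .], [T → .] and shift item [B → . - T A] — shift-reduce conflict.
I13 contains reduce item [A → B - .] and shift item [E → B - . b] — shift-reduce conflict.
I15 contains reduce items [E → .], [T → .] and shift items [B → . - T A], [B → T . - b] — shift-reduce conflict.
I16 contains reduce items [E → .], [T → .] and shift items [B → . - T A], [B → T - . b] — shift-reduce conflict.

Answer: Yes — I0: [E → .] vs [B → . - T A]; I1: [E → .] vs [B → . - T A]; I4: [B → E .] vs [B → . - T A]; I13: [A → B - .] vs [E → B - . b]; I15: [E → .] vs [B → . - T A]; I16: [E → .] vs [B → . - T A]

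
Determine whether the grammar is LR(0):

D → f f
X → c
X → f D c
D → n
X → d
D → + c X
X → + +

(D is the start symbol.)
A grammar is LR(0) if no state in the canonical LR(0) collection has:
  - both a shift item (dot before a terminal) and a complete item (shift-reduce conflict), or
  - two or more complete items (reduce-reduce conflict; the accept item [D' → D .] counts as a complete item here).

Augment with D' → D and build the canonical LR(0) collection (I0 = CLOSURE({[D' → . D]}), then GOTO on every symbol after a dot until no new states appear). It has 15 states:
  I0: { [D → . + c X], [D → . f f], [D → . n], [D' → . D] }  — shift
  I1: { [D → + . c X] }  — shift
  I2: { [D' → D .] }  — accept
  I3: { [D → f . f] }  — shift
  I4: { [D → n .] }  — reduce
  I5: { [D → f f .] }  — reduce
  I6: { [D → + c . X], [X → . + +], [X → . c], [X → . d], [X → . f D c] }  — shift
  I7: { [X → + . +] }  — shift
  I8: { [D → + c X .] }  — reduce
  I9: { [X → c .] }  — reduce
  I10: { [X → d .] }  — reduce
  I11: { [D → . + c X], [D → . f f], [D → . n], [X → f . D c] }  — shift
  I12: { [X → f D . c] }  — shift
  I13: { [X → f D c .] }  — reduce
  I14: { [X → + + .] }  — reduce

Every state is either a pure shift/goto state or contains exactly one complete item and nothing to shift — no conflicts. The grammar is LR(0).

Answer: Yes, the grammar is LR(0)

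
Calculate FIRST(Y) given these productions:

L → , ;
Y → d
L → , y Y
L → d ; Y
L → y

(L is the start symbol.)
{ 'd' }

To compute FIRST(Y), examine every production with Y on the left-hand side, reading each right-hand side left to right until a non-nullable symbol is reached.

From Y → d:
  - d is a terminal: add 'd' and stop

Collecting: FIRST(Y) = { 'd' }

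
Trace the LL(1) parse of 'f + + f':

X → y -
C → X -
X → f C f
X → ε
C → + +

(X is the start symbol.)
LL(1) parsing maintains a stack (initially the start symbol over $) and the input. At each step: if the stack top is a terminal, match it against the current input token; if it is a non-terminal N, replace it with the RHS of M[N, lookahead] (the unique production whose predict set contains the lookahead).

Stack is shown with the top on the left.

Stack    Input      Action
--------------------------
X $      f + + f $  output X → f C f
f C f $  f + + f $  match 'f'
C f $    + + f $    output C → + +
+ + f $  + + f $    match '+'
+ f $    + f $      match '+'
f $      f $        match 'f'
$        $          accept

The string is accepted.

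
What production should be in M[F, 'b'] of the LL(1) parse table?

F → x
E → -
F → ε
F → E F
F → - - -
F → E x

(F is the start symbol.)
Empty (error entry)

To find M[F, 'b'], we find productions for F where 'b' is in the predict set (PREDICT(N → α) = (FIRST(α) \ {ε}) ∪ (FOLLOW(N) if α ⇒* ε)).

Relevant sets:
  FIRST(E) = { '-' }
  FOLLOW(F) = { $ }

F → x: PREDICT = { 'x' }
F → ε: PREDICT = { $ }
F → E F: PREDICT = { '-' }
F → - - -: PREDICT = { '-' }
F → E x: PREDICT = { '-' }

M[F, 'b'] is empty (no production applies)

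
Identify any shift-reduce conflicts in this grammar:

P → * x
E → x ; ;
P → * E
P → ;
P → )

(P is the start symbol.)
A shift-reduce conflict occurs when an LR(0) state has both:
  - a complete (reduce) item [A → α .] (dot at the end), and
  - a shift item [B → β . c γ] (dot before a terminal).

Augment with P' → P and build the canonical LR(0) collection (I0 = CLOSURE({[P' → . P]}), then GOTO on every symbol after a dot until no new states appear). It has 9 states:
  I0: { [P → . )], [P → . * E], [P → . * x], [P → . ;], [P' → . P] }  — shift
  I1: { [P → ) .] }  — reduce
  I2: { [E → . x ; ;], [P → * . E], [P → * . x] }  — shift
  I3: { [P → ; .] }  — reduce
  I4: { [P' → P .] }  — accept
  I5: { [P → * E .] }  — reduce
  I6: { [E → x . ; ;], [P → * x .] }  — shift, reduce
  I7: { [E → x ; . ;] }  — shift
  I8: { [E → x ; ; .] }  — reduce

I6 contains reduce item [P → * x .] and shift item [E → x . ; ;] — shift-reduce conflict.

Answer: Yes — I6: [P → * x .] vs [E → x . ; ;]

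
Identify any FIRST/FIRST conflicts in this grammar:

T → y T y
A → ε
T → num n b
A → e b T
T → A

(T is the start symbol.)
A FIRST/FIRST conflict occurs when two productions N → α and N → β for the same non-terminal have FIRST(α) ∩ FIRST(β) ≠ ∅ (with ε ∈ FIRST of a nullable right-hand side, so two nullable alternatives also conflict).

FIRST sets of the non-terminals at (or reachable through a nullable prefix from) the front of some alternative:
  FIRST(A) = { 'e', ε }

Productions for T:
  T → y T y: FIRST = { 'y' }
  T → num n b: FIRST = { 'num' }
  T → A: FIRST = { 'e', ε }
Productions for A:
  A → ε: FIRST = { ε }
  A → e b T: FIRST = { 'e' }

All alternatives of each non-terminal have pairwise disjoint FIRST sets.

Answer: No FIRST/FIRST conflicts.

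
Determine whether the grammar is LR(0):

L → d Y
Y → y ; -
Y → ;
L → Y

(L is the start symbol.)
Augment with L' → L and build the canonical LR(0) collection (I0 = CLOSURE({[L' → . L]}), then GOTO on every symbol after a dot until no new states appear). It has 9 states:
  I0: { [L → . Y], [L → . d Y], [L' → . L], [Y → . ;], [Y → . y ; -] }  — shift
  I1: { [Y → ; .] }  — reduce
  I2: { [L' → L .] }  — accept
  I3: { [L → Y .] }  — reduce
  I4: { [L → d . Y], [Y → . ;], [Y → . y ; -] }  — shift
  I5: { [Y → y . ; -] }  — shift
  I6: { [Y → y ; . -] }  — shift
  I7: { [Y → y ; - .] }  — reduce
  I8: { [L → d Y .] }  — reduce

Every state is either a pure shift/goto state or contains exactly one complete item and nothing to shift — no conflicts. The grammar is LR(0).

Answer: Yes, the grammar is LR(0)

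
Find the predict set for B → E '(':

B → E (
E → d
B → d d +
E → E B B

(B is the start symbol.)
{ 'd' }

PREDICT(B → E '(') = (FIRST(RHS) \ {ε}) ∪ (FOLLOW(B) if ε ∈ FIRST(RHS), i.e. RHS ⇒* ε)
FIRST(E) = { 'd' }
FIRST(E '(') = { 'd' }
ε ∉ FIRST(E '('), so FOLLOW(B) is not added.
PREDICT(B → E '(') = { 'd' }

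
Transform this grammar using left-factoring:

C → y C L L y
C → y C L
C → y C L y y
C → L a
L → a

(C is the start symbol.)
Left-factoring transforms A → αβ₁ | αβ₂ into A → αA' and A' → β₁ | β₂
(α is the longest common prefix among the alternatives). Repeat until
no nonterminal has two alternatives with a common prefix.

Round 1: C has alternatives sharing prefix 'y C L'. Introduce C': C → y C L C'
  Add: C' → L y
  Add: C' → ε
  Add: C' → y y

No remaining common prefixes — done.

Resulting grammar:
C → y C L C'
C' → L y
C' → ε
C' → y y
C → L a
L → a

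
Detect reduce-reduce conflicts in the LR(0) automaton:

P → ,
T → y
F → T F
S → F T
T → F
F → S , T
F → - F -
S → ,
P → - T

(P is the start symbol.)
Yes — I10: [F → T F .] vs [T → F .]

Augment with P' → P and build the canonical LR(0) collection (I0 = CLOSURE({[P' → . P]}), then GOTO on every symbol after a dot until no new states appear). It has 17 states:
  I0: { [P → . ,], [P → . - T], [P' → . P] }  — shift
  I1: { [P → , .] }  — reduce
  I2: { [F → . - F -], [F → . S , T], [F → . T F], [P → - . T], [S → . ,], [S → . F T], [T → . F], [T → . y] }  — shift
  I3: { [P' → P .] }  — accept
  I4: { [S → , .] }  — reduce
  I5: { [F → - . F -], [F → . - F -], [F → . S , T], [F → . T F], [S → . ,], [S → . F T], [T → . F], [T → . y] }  — shift
  I6: { [F → . - F -], [F → . S , T], [F → . T F], [S → . ,], [S → . F T], [S → F . T], [T → . F], [T → . y], [T → F .] }  — shift, reduce
  I7: { [F → S . , T] }  — shift
  I8: { [F → . - F -], [F → . S , T], [F → . T F], [F → T . F], [P → - T .], [S → . ,], [S → . F T], [T → . F], [T → . y] }  — shift, reduce
  I9: { [T → y .] }  — reduce
  I10: { [F → . - F -], [F → . S , T], [F → . T F], [F → T F .], [S → . ,], [S → . F T], [S → F . T], [T → . F], [T → . y], [T → F .] }  — shift, 2 reduces
  I11: { [F → . - F -], [F → . S , T], [F → . T F], [F → T . F], [S → . ,], [S → . F T], [T → . F], [T → . y] }  — shift
  I12: { [F → . - F -], [F → . S , T], [F → . T F], [F → T . F], [S → . ,], [S → . F T], [S → F T .], [T → . F], [T → . y] }  — shift, reduce
  I13: { [F → . - F -], [F → . S , T], [F → . T F], [F → S , . T], [S → . ,], [S → . F T], [T → . F], [T → . y] }  — shift
  I14: { [F → . - F -], [F → . S , T], [F → . T F], [F → S , T .], [F → T . F], [S → . ,], [S → . F T], [T → . F], [T → . y] }  — shift, reduce
  I15: { [F → - F . -], [F → . - F -], [F → . S , T], [F → . T F], [S → . ,], [S → . F T], [S → F . T], [T → . F], [T → . y], [T → F .] }  — shift, reduce
  I16: { [F → - . F -], [F → - F - .], [F → . - F -], [F → . S , T], [F → . T F], [S → . ,], [S → . F T], [T → . F], [T → . y] }  — shift, reduce

I10 contains complete items [F → T F .], [T → F .] — reduce-reduce conflict.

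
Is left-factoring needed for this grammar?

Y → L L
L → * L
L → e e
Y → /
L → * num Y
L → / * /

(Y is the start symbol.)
Yes, L has productions with common prefix '*'

Left-factoring is needed when two productions for the same non-terminal
share a common prefix on the right-hand side.

Productions for Y:
  Y → L L
  Y → /
Productions for L:
  L → * L
  L → e e
  L → * num Y
  L → / * /

Found common prefix '*' in productions for L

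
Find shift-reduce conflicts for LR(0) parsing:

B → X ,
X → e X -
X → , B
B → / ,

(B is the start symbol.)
No shift-reduce conflicts

Augment with B' → B and build the canonical LR(0) collection (I0 = CLOSURE({[B' → . B]}), then GOTO on every symbol after a dot until no new states appear). It has 11 states:
  I0: { [B → . / ,], [B → . X ,], [B' → . B], [X → . , B], [X → . e X -] }  — shift
  I1: { [B → . / ,], [B → . X ,], [X → , . B], [X → . , B], [X → . e X -] }  — shift
  I2: { [B → / . ,] }  — shift
  I3: { [B' → B .] }  — accept
  I4: { [B → X . ,] }  — shift
  I5: { [X → . , B], [X → . e X -], [X → e . X -] }  — shift
  I6: { [X → e X . -] }  — shift
  I7: { [X → e X - .] }  — reduce
  I8: { [B → X , .] }  — reduce
  I9: { [B → / , .] }  — reduce
  I10: { [X → , B .] }  — reduce

No state contains both a complete item and a shift item.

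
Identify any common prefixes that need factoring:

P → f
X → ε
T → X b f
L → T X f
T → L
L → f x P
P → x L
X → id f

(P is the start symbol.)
Left-factoring is needed when two productions for the same non-terminal
share a common prefix on the right-hand side.

Productions for P:
  P → f
  P → x L
Productions for X:
  X → ε
  X → id f
Productions for T:
  T → X b f
  T → L
Productions for L:
  L → T X f
  L → f x P

No common prefixes found.

Answer: No, left-factoring is not needed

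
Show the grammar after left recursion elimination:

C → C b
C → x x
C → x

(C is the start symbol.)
C is directly left-recursive. The standard transformation for
  A → A α₁ | ... | A α_m | β₁ | ... | β_n
is
  A  → β₁ A' | ... | β_n A'
  A' → α₁ A' | ... | α_m A' | ε

C → x x becomes C → x x C'
C → x becomes C → x C'
C → C b becomes C' → b C'
Add C' → ε

Resulting grammar:
C → x x C'
C → x C'
C' → b C'
C' → ε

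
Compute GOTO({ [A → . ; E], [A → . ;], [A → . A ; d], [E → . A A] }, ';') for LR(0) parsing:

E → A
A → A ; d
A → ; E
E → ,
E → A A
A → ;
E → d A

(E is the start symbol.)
GOTO(I, ';') = CLOSURE({ [A → αX.β] : [A → α.Xβ] ∈ I, X = ';' })

Items with dot before ';', with the dot advanced:
  [A → . ;] → [A → ; .]
  [A → . ; E] → [A → ; . E]
Closure of the advanced items:
  [A → ; . E] has the dot before E: add [E → . A], [E → . ,], [E → . A A], [E → . d A]
  [E → . A] has the dot before A: add [A → . A ; d], [A → . ; E], [A → . ;]

GOTO = { [A → . ; E], [A → . ;], [A → . A ; d], [A → ; . E], [A → ; .], [E → . ,], [E → . A A], [E → . A], [E → . d A] }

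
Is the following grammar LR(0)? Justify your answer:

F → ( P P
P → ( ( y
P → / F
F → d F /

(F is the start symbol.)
Yes, the grammar is LR(0)

A grammar is LR(0) if no state in the canonical LR(0) collection has:
  - both a shift item (dot before a terminal) and a complete item (shift-reduce conflict), or
  - two or more complete items (reduce-reduce conflict; the accept item [F' → F .] counts as a complete item here).

Augment with F' → F and build the canonical LR(0) collection (I0 = CLOSURE({[F' → . F]}), then GOTO on every symbol after a dot until no new states appear). It has 13 states:
  I0: { [F → . ( P P], [F → . d F /], [F' → . F] }  — shift
  I1: { [F → ( . P P], [P → . ( ( y], [P → . / F] }  — shift
  I2: { [F' → F .] }  — accept
  I3: { [F → . ( P P], [F → . d F /], [F → d . F /] }  — shift
  I4: { [F → d F . /] }  — shift
  I5: { [F → d F / .] }  — reduce
  I6: { [P → ( . ( y] }  — shift
  I7: { [F → . ( P P], [F → . d F /], [P → / . F] }  — shift
  I8: { [F → ( P . P], [P → . ( ( y], [P → . / F] }  — shift
  I9: { [F → ( P P .] }  — reduce
  I10: { [P → / F .] }  — reduce
  I11: { [P → ( ( . y] }  — shift
  I12: { [P → ( ( y .] }  — reduce

Every state is either a pure shift/goto state or contains exactly one complete item and nothing to shift — no conflicts. The grammar is LR(0).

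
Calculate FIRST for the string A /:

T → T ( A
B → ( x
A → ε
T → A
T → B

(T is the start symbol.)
{ '/' }

FIRST sets of the non-terminals involved (from the grammar, by fixed-point iteration):
  FIRST(A) = { ε }

To compute FIRST(A /), process the symbols left to right:
Symbol A is a non-terminal. Add FIRST(A) \ {ε} = { }
A is nullable (ε ∈ FIRST(A)), continue to the next symbol.
Symbol / is a terminal. Add '/' and stop.
FIRST(A /) = { '/' }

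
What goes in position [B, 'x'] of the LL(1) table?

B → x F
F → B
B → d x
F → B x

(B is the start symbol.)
B → x F

To find M[B, 'x'], we find productions for B where 'x' is in the predict set (PREDICT(N → α) = (FIRST(α) \ {ε}) ∪ (FOLLOW(N) if α ⇒* ε)).

B → x F: PREDICT = { 'x' }
  'x' is in predict set, so this production goes in M[B, 'x']
B → d x: PREDICT = { 'd' }

M[B, 'x'] = B → x F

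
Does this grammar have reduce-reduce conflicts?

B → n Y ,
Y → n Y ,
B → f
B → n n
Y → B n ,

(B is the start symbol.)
A reduce-reduce conflict occurs when an LR(0) state has two complete items [A → α .] and [B → β .] — both call for a reduction, and with no lookahead the parser cannot choose between them.

Augment with B' → B and build the canonical LR(0) collection (I0 = CLOSURE({[B' → . B]}), then GOTO on every symbol after a dot until no new states appear). It has 12 states:
  I0: { [B → . f], [B → . n Y ,], [B → . n n], [B' → . B] }  — shift
  I1: { [B' → B .] }  — accept
  I2: { [B → f .] }  — reduce
  I3: { [B → . f], [B → . n Y ,], [B → . n n], [B → n . Y ,], [B → n . n], [Y → . B n ,], [Y → . n Y ,] }  — shift
  I4: { [Y → B . n ,] }  — shift
  I5: { [B → n Y . ,] }  — shift
  I6: { [B → . f], [B → . n Y ,], [B → . n n], [B → n . Y ,], [B → n . n], [B → n n .], [Y → . B n ,], [Y → . n Y ,], [Y → n . Y ,] }  — shift, reduce
  I7: { [B → n Y . ,], [Y → n Y . ,] }  — shift
  I8: { [B → n Y , .], [Y → n Y , .] }  — 2 reduces
  I9: { [B → n Y , .] }  — reduce
  I10: { [Y → B n . ,] }  — shift
  I11: { [Y → B n , .] }  — reduce

I8 contains complete items [B → n Y , .], [Y → n Y , .] — reduce-reduce conflict.

Answer: Yes — I8: [B → n Y , .] vs [Y → n Y , .]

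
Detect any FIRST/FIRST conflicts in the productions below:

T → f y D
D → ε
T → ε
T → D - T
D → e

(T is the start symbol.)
A FIRST/FIRST conflict occurs when two productions N → α and N → β for the same non-terminal have FIRST(α) ∩ FIRST(β) ≠ ∅ (with ε ∈ FIRST of a nullable right-hand side, so two nullable alternatives also conflict).

FIRST sets of the non-terminals at (or reachable through a nullable prefix from) the front of some alternative:
  FIRST(D) = { 'e', ε }

Productions for T:
  T → f y D: FIRST = { 'f' }
  T → ε: FIRST = { ε }
  T → D - T: FIRST = { '-', 'e' }
Productions for D:
  D → ε: FIRST = { ε }
  D → e: FIRST = { 'e' }

All alternatives of each non-terminal have pairwise disjoint FIRST sets.

Answer: No FIRST/FIRST conflicts.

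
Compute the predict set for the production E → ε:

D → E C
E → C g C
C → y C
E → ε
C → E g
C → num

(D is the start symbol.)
{ 'g', 'num', 'y' }

PREDICT(E → ε) = (FIRST(RHS) \ {ε}) ∪ (FOLLOW(E) if ε ∈ FIRST(RHS), i.e. RHS ⇒* ε)
The right-hand side is ε (FIRST(ε) = { ε }), so the predict set is FOLLOW(E) = { 'g', 'num', 'y' }
PREDICT(E → ε) = { 'g', 'num', 'y' }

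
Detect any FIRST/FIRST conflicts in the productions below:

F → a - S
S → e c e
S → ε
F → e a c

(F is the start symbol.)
A FIRST/FIRST conflict occurs when two productions N → α and N → β for the same non-terminal have FIRST(α) ∩ FIRST(β) ≠ ∅ (with ε ∈ FIRST of a nullable right-hand side, so two nullable alternatives also conflict).

Productions for F:
  F → a - S: FIRST = { 'a' }
  F → e a c: FIRST = { 'e' }
Productions for S:
  S → e c e: FIRST = { 'e' }
  S → ε: FIRST = { ε }

All alternatives of each non-terminal have pairwise disjoint FIRST sets.

Answer: No FIRST/FIRST conflicts.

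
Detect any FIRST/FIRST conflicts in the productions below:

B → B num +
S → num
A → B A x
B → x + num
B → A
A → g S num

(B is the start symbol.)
FIRST sets of the non-terminals at (or reachable through a nullable prefix from) the front of some alternative:
  FIRST(B) = { 'g', 'x' }
  FIRST(A) = { 'g', 'x' }

Productions for B:
  B → B num +: FIRST = { 'g', 'x' }
  B → x + num: FIRST = { 'x' }
  B → A: FIRST = { 'g', 'x' }
Productions for A:
  A → B A x: FIRST = { 'g', 'x' }
  A → g S num: FIRST = { 'g' }
S has only one production, so no FIRST/FIRST conflict is possible there.

Conflict for B: B → B num + and B → x + num
  Overlap: { 'x' }
Conflict for B: B → B num + and B → A
  Overlap: { 'g', 'x' }
Conflict for B: B → x + num and B → A
  Overlap: { 'x' }
Conflict for A: A → B A x and A → g S num
  Overlap: { 'g' }

Answer: Yes. B → B num '+' / B → x '+' num on { 'x' }; B → B num '+' / B → A on { 'g', 'x' }; B → x '+' num / B → A on { 'x' }; A → B A x / A → g S num on { 'g' }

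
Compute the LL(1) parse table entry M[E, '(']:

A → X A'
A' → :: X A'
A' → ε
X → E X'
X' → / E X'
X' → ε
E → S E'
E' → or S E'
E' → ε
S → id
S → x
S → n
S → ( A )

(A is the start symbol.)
To find M[E, '('], we find productions for E where '(' is in the predict set (PREDICT(N → α) = (FIRST(α) \ {ε}) ∪ (FOLLOW(N) if α ⇒* ε)).

Relevant sets:
  FIRST(S) = { '(', 'id', 'n', 'x' }

E → S E': PREDICT = { '(', 'id', 'n', 'x' }
  '(' is in predict set, so this production goes in M[E, '(']

M[E, '('] = E → S E'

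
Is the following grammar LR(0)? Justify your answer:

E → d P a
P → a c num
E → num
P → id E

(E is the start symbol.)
A grammar is LR(0) if no state in the canonical LR(0) collection has:
  - both a shift item (dot before a terminal) and a complete item (shift-reduce conflict), or
  - two or more complete items (reduce-reduce conflict; the accept item [E' → E .] counts as a complete item here).

Augment with E' → E and build the canonical LR(0) collection (I0 = CLOSURE({[E' → . E]}), then GOTO on every symbol after a dot until no new states appear). It has 11 states:
  I0: { [E → . d P a], [E → . num], [E' → . E] }  — shift
  I1: { [E' → E .] }  — accept
  I2: { [E → d . P a], [P → . a c num], [P → . id E] }  — shift
  I3: { [E → num .] }  — reduce
  I4: { [E → d P . a] }  — shift
  I5: { [P → a . c num] }  — shift
  I6: { [E → . d P a], [E → . num], [P → id . E] }  — shift
  I7: { [P → id E .] }  — reduce
  I8: { [P → a c . num] }  — shift
  I9: { [P → a c num .] }  — reduce
  I10: { [E → d P a .] }  — reduce

Every state is either a pure shift/goto state or contains exactly one complete item and nothing to shift — no conflicts. The grammar is LR(0).

Answer: Yes, the grammar is LR(0)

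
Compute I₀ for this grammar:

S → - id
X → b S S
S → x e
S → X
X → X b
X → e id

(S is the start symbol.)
{ [S → . - id], [S → . X], [S → . x e], [S' → . S], [X → . X b], [X → . b S S], [X → . e id] }

First, augment the grammar with S' → S
I₀ = CLOSURE({ [S' → . S] }):
  [S' → . S] has the dot before S: add [S → . - id], [S → . x e], [S → . X]
  [S → . X] has the dot before X: add [X → . b S S], [X → . X b], [X → . e id]
No further items can be added.

I₀ = { [S → . - id], [S → . X], [S → . x e], [S' → . S], [X → . X b], [X → . b S S], [X → . e id] }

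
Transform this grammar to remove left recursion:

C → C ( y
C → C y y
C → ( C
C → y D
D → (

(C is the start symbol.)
C → ( C C'
C → y D C'
C' → ( y C'
C' → y y C'
C' → ε
D → (

C is directly left-recursive. The standard transformation for
  A → A α₁ | ... | A α_m | β₁ | ... | β_n
is
  A  → β₁ A' | ... | β_n A'
  A' → α₁ A' | ... | α_m A' | ε

C → ( C becomes C → ( C C'
C → y D becomes C → y D C'
C → C ( y becomes C' → ( y C'
C → C y y becomes C' → y y C'
Add C' → ε

Productions for other non-terminals are unchanged:
  D → (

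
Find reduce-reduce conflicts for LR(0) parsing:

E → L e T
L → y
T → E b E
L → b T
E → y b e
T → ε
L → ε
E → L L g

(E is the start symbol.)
A reduce-reduce conflict occurs when an LR(0) state has two complete items [A → α .] and [B → β .] — both call for a reduction, and with no lookahead the parser cannot choose between them.

Augment with E' → E and build the canonical LR(0) collection (I0 = CLOSURE({[E' → . E]}), then GOTO on every symbol after a dot until no new states appear). It has 16 states:
  I0: { [E → . L L g], [E → . L e T], [E → . y b e], [E' → . E], [L → . b T], [L → . y], [L → .] }  — shift, reduce
  I1: { [E' → E .] }  — accept
  I2: { [E → L . L g], [E → L . e T], [L → . b T], [L → . y], [L → .] }  — shift, reduce
  I3: { [E → . L L g], [E → . L e T], [E → . y b e], [L → . b T], [L → . y], [L → .], [L → b . T], [T → . E b E], [T → .] }  — shift, 2 reduces
  I4: { [E → y . b e], [L → y .] }  — shift, reduce
  I5: { [E → y b . e] }  — shift
  I6: { [E → y b e .] }  — reduce
  I7: { [T → E . b E] }  — shift
  I8: { [L → b T .] }  — reduce
  I9: { [E → . L L g], [E → . L e T], [E → . y b e], [L → . b T], [L → . y], [L → .], [T → E b . E] }  — shift, reduce
  I10: { [T → E b E .] }  — reduce
  I11: { [E → L L . g] }  — shift
  I12: { [E → . L L g], [E → . L e T], [E → . y b e], [E → L e . T], [L → . b T], [L → . y], [L → .], [T → . E b E], [T → .] }  — shift, 2 reduces
  I13: { [L → y .] }  — reduce
  I14: { [E → L e T .] }  — reduce
  I15: { [E → L L g .] }  — reduce

I3 contains complete items [L → .], [T → .] — reduce-reduce conflict.
I12 contains complete items [L → .], [T → .] — reduce-reduce conflict.

Answer: Yes — I3: [L → .] vs [T → .]; I12: [L → .] vs [T → .]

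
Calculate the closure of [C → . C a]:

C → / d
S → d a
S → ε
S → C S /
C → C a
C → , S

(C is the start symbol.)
{ [C → . , S], [C → . / d], [C → . C a] }

To compute CLOSURE, for each item [A → α.Bβ] where B is a non-terminal, add [B → .γ] for all productions B → γ; repeat for the newly added items until nothing changes.

Start with: [C → . C a]
  [C → . C a] has the dot before C: add [C → . / d], [C → . , S]
No further items can be added.

CLOSURE = { [C → . , S], [C → . / d], [C → . C a] }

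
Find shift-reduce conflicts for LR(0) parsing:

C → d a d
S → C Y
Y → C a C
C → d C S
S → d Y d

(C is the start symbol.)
No shift-reduce conflicts

A shift-reduce conflict occurs when an LR(0) state has both:
  - a complete (reduce) item [A → α .] (dot at the end), and
  - a shift item [B → β . c γ] (dot before a terminal).

Augment with C' → C and build the canonical LR(0) collection (I0 = CLOSURE({[C' → . C]}), then GOTO on every symbol after a dot until no new states appear). It has 16 states:
  I0: { [C → . d C S], [C → . d a d], [C' → . C] }  — shift
  I1: { [C' → C .] }  — accept
  I2: { [C → . d C S], [C → . d a d], [C → d . C S], [C → d . a d] }  — shift
  I3: { [C → . d C S], [C → . d a d], [C → d C . S], [S → . C Y], [S → . d Y d] }  — shift
  I4: { [C → d a . d] }  — shift
  I5: { [C → d a d .] }  — reduce
  I6: { [C → . d C S], [C → . d a d], [S → C . Y], [Y → . C a C] }  — shift
  I7: { [C → d C S .] }  — reduce
  I8: { [C → . d C S], [C → . d a d], [C → d . C S], [C → d . a d], [S → d . Y d], [Y → . C a C] }  — shift
  I9: { [C → . d C S], [C → . d a d], [C → d C . S], [S → . C Y], [S → . d Y d], [Y → C . a C] }  — shift
  I10: { [S → d Y . d] }  — shift
  I11: { [S → d Y d .] }  — reduce
  I12: { [C → . d C S], [C → . d a d], [Y → C a . C] }  — shift
  I13: { [Y → C a C .] }  — reduce
  I14: { [Y → C . a C] }  — shift
  I15: { [S → C Y .] }  — reduce

No state contains both a complete item and a shift item.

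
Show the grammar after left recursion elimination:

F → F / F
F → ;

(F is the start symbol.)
F is directly left-recursive. The standard transformation for
  A → A α₁ | ... | A α_m | β₁ | ... | β_n
is
  A  → β₁ A' | ... | β_n A'
  A' → α₁ A' | ... | α_m A' | ε

F → ; becomes F → ; F'
F → F / F becomes F' → / F F'
Add F' → ε

Resulting grammar:
F → ; F'
F' → / F F'
F' → ε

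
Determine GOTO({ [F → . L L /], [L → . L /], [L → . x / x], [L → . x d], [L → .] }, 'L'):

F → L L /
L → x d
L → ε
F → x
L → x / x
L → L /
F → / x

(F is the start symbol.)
GOTO(I, 'L') = CLOSURE({ [A → αX.β] : [A → α.Xβ] ∈ I, X = 'L' })

Items with dot before 'L', with the dot advanced:
  [F → . L L /] → [F → L . L /]
  [L → . L /] → [L → L . /]
Closure of the advanced items:
  [F → L . L /] has the dot before L: add [L → . x d], [L → .], [L → . x / x], [L → . L /]

GOTO = { [F → L . L /], [L → . L /], [L → . x / x], [L → . x d], [L → .], [L → L . /] }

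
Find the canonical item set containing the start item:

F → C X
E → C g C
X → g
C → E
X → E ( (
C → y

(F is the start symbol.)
First, augment the grammar with F' → F
I₀ = CLOSURE({ [F' → . F] }):
  [F' → . F] has the dot before F: add [F → . C X]
  [F → . C X] has the dot before C: add [C → . E], [C → . y]
  [C → . E] has the dot before E: add [E → . C g C]
No further items can be added.

I₀ = { [C → . E], [C → . y], [E → . C g C], [F → . C X], [F' → . F] }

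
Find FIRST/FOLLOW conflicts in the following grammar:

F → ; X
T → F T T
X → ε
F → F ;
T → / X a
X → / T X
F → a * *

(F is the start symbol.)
A FIRST/FOLLOW conflict occurs when a non-terminal N has a nullable alternative N → β (β ⇒* ε) and another alternative N → α with FIRST(α) ∩ FOLLOW(N) ≠ ∅: on such a lookahead the parser cannot decide between expanding α and letting N vanish via β.

Nullable non-terminals: X.

X: nullable alternative(s) X → ε; FOLLOW(X) = { $, '/', ';', 'a' }
  X → ε: FIRST \ {ε} = { } — this is the only nullable alternative, skip
  X → / T X: FIRST \ {ε} = { '/' } — overlaps FOLLOW(X) on { '/' }: CONFLICT

F, T have no nullable alternative, so no FIRST/FOLLOW check is needed there.

So the grammar has 1 FIRST/FOLLOW conflict (marked CONFLICT above).

Answer: Yes. X → '/' T X with FOLLOW(X) on { '/' }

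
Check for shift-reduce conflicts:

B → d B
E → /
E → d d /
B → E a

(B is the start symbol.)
No shift-reduce conflicts

Augment with B' → B and build the canonical LR(0) collection (I0 = CLOSURE({[B' → . B]}), then GOTO on every symbol after a dot until no new states appear). It has 9 states:
  I0: { [B → . E a], [B → . d B], [B' → . B], [E → . /], [E → . d d /] }  — shift
  I1: { [E → / .] }  — reduce
  I2: { [B' → B .] }  — accept
  I3: { [B → E . a] }  — shift
  I4: { [B → . E a], [B → . d B], [B → d . B], [E → . /], [E → . d d /], [E → d . d /] }  — shift
  I5: { [B → d B .] }  — reduce
  I6: { [B → . E a], [B → . d B], [B → d . B], [E → . /], [E → . d d /], [E → d . d /], [E → d d . /] }  — shift
  I7: { [E → / .], [E → d d / .] }  — 2 reduces
  I8: { [B → E a .] }  — reduce

No state contains both a complete item and a shift item.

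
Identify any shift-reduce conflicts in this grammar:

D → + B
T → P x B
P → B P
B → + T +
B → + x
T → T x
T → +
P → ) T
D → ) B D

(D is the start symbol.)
A shift-reduce conflict occurs when an LR(0) state has both:
  - a complete (reduce) item [A → α .] (dot at the end), and
  - a shift item [B → β . c γ] (dot before a terminal).

Augment with D' → D and build the canonical LR(0) collection (I0 = CLOSURE({[D' → . D]}), then GOTO on every symbol after a dot until no new states appear). It has 20 states:
  I0: { [D → . ) B D], [D → . + B], [D' → . D] }  — shift
  I1: { [B → . + T +], [B → . + x], [D → ) . B D] }  — shift
  I2: { [B → . + T +], [B → . + x], [D → + . B] }  — shift
  I3: { [D' → D .] }  — accept
  I4: { [B → + . T +], [B → + . x], [B → . + T +], [B → . + x], [P → . ) T], [P → . B P], [T → . +], [T → . P x B], [T → . T x] }  — shift
  I5: { [D → + B .] }  — reduce
  I6: { [B → . + T +], [B → . + x], [P → ) . T], [P → . ) T], [P → . B P], [T → . +], [T → . P x B], [T → . T x] }  — shift
  I7: { [B → + . T +], [B → + . x], [B → . + T +], [B → . + x], [P → . ) T], [P → . B P], [T → + .], [T → . +], [T → . P x B], [T → . T x] }  — shift, reduce
  I8: { [B → . + T +], [B → . + x], [P → . ) T], [P → . B P], [P → B . P] }  — shift
  I9: { [T → P . x B] }  — shift
  I10: { [B → + T . +], [T → T . x] }  — shift
  I11: { [B → + x .] }  — reduce
  I12: { [B → + T + .] }  — reduce
  I13: { [T → T x .] }  — reduce
  I14: { [B → . + T +], [B → . + x], [T → P x . B] }  — shift
  I15: { [T → P x B .] }  — reduce
  I16: { [P → B P .] }  — reduce
  I17: { [P → ) T .], [T → T . x] }  — shift, reduce
  I18: { [D → ) B . D], [D → . ) B D], [D → . + B] }  — shift
  I19: { [D → ) B D .] }  — reduce

I7 contains reduce item [T → + .] and shift items [B → . + T +], [B → . + x], [B → + . x], [P → . ) T], [T → . +] — shift-reduce conflict.
I17 contains reduce item [P → ) T .] and shift item [T → T . x] — shift-reduce conflict.

Answer: Yes — I7: [T → + .] vs [B → . + T +]; I17: [P → ) T .] vs [T → T . x]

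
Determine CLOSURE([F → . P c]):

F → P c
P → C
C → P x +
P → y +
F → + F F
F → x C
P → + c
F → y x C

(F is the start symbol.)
{ [C → . P x +], [F → . P c], [P → . + c], [P → . C], [P → . y +] }

To compute CLOSURE, for each item [A → α.Bβ] where B is a non-terminal, add [B → .γ] for all productions B → γ; repeat for the newly added items until nothing changes.

Start with: [F → . P c]
  [F → . P c] has the dot before P: add [P → . C], [P → . y +], [P → . + c]
  [P → . C] has the dot before C: add [C → . P x +]
No further items can be added.

CLOSURE = { [C → . P x +], [F → . P c], [P → . + c], [P → . C], [P → . y +] }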